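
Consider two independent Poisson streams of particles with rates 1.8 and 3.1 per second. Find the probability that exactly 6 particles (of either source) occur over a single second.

0.1432

Independent Poisson processes superpose: combined rate λ = 1.8 + 3.1 = 4.9 per second.
So μ = 4.9.
P(N = 6) = e^(−4.9) · 4.9^6/6! ≈ 0.1432.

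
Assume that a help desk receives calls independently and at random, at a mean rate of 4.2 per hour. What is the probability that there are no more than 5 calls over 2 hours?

0.1573

Over the interval, μ = 4.2 × 2 = 8.4 (2 hours).
P(N ≤ 5) = Σ_{j=0}^{5} e^(−μ) μ^j/j! ≈ 0.1573.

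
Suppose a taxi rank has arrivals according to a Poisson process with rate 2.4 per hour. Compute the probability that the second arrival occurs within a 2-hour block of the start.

Over the interval, μ = 2.4 × 2 = 4.8 (a 2-hour block = 2 hours).
The second arrival falls in the interval iff at least 2 events occur there: P(S_2 ≤ t) = P(N ≥ 2) = 1 − P(N ≤ 1) ≈ 0.9523.

0.9523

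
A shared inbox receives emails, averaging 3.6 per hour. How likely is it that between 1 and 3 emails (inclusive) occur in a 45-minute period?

0.6469

Over the interval, μ = 3.6 × 0.75 = 2.7 (a 45-minute period = 0.75 hours).
P(1 ≤ N ≤ 3) = Σ_{j=1}^{3} e^(−2.7) · 2.7^j/j! ≈ 0.6469.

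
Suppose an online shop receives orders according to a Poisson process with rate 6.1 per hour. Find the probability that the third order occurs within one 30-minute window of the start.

Over the interval, μ = 6.1 × 0.5 = 3.05 (a 30-minute window = 0.5 hours).
The third arrival falls in the interval iff at least 3 events occur there: P(S_3 ≤ t) = P(N ≥ 3) = 1 − P(N ≤ 2) ≈ 0.5879.

0.5879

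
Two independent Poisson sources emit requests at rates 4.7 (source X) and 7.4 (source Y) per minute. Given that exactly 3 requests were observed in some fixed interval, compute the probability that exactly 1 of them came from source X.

Given the total, each event is independently from source X with probability p = λ_X/(λ_X+λ_Y) = 4.7/12.1 ≈ 0.3884.
So K ~ Binomial(3, 4.7/12.1): P(K = 1) = C(3,1) · (4.7/12.1)^1 · (7.4/12.1)^2 ≈ 0.4358.

0.4358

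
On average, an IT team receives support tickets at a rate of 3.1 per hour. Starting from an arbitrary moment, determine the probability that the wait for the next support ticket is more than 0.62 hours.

The wait for the next event is exponential with rate λ = 3.1 per hour.
P(T > 0.62) = e^(−λt) = e^(−3.1 × 0.62) = e^(−1.922) ≈ 0.1463.

0.1463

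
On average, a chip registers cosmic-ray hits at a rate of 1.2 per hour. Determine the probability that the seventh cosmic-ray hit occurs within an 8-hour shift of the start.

0.8426

Over the interval, μ = 1.2 × 8 = 9.6 (an 8-hour shift = 8 hours).
The seventh arrival falls in the interval iff at least 7 events occur there: P(S_7 ≤ t) = P(N ≥ 7) = 1 − P(N ≤ 6) ≈ 0.8426.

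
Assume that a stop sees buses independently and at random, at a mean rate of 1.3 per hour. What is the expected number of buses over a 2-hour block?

E[N] = λt = 1.3 × 2 = 2.6 (a 2-hour block = 2 hours).

2.6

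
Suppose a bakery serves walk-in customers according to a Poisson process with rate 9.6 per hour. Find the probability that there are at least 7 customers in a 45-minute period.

Over the interval, μ = 9.6 × 0.75 = 7.2 (a 45-minute period = 0.75 hours).
P(N ≥ 7) = 1 − P(N ≤ 6) = 1 − Σ_{j=0}^{6} e^(−μ) μ^j/j! ≈ 0.5796.

0.5796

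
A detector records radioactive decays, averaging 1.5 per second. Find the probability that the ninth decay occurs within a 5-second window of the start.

0.3380

Over the interval, μ = 1.5 × 5 = 7.5 (a 5-second window = 5 seconds).
The ninth arrival falls in the interval iff at least 9 events occur there: P(S_9 ≤ t) = P(N ≥ 9) = 1 − P(N ≤ 8) ≈ 0.3380.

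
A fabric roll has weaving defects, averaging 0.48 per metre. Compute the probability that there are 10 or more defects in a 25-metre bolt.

0.7576

Over the interval, μ = 0.48 × 25 = 12 (a 25-metre bolt = 25 metres).
P(N ≥ 10) = 1 − P(N ≤ 9) = 1 − Σ_{j=0}^{9} e^(−μ) μ^j/j! ≈ 0.7576.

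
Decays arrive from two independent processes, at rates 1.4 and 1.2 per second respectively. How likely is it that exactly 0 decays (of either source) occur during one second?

Independent Poisson processes superpose: combined rate λ = 1.4 + 1.2 = 2.6 per second.
So μ = 2.6.
P(N = 0) = e^(−2.6) · 2.6^0/0! ≈ 0.0743.

0.0743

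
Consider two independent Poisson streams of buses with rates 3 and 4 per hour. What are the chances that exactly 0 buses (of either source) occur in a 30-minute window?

0.0302

Independent Poisson processes superpose: combined rate λ = 3 + 4 = 7 per hour.
Over the interval, μ = 7 × 0.5 = 3.5 (a 30-minute window = 0.5 hours).
P(N = 0) = e^(−3.5) · 3.5^0/0! ≈ 0.0302.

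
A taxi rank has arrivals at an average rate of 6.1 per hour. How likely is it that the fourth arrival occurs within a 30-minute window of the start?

0.3640

Over the interval, μ = 6.1 × 0.5 = 3.05 (a 30-minute window = 0.5 hours).
The fourth arrival falls in the interval iff at least 4 events occur there: P(S_4 ≤ t) = P(N ≥ 4) = 1 − P(N ≤ 3) ≈ 0.3640.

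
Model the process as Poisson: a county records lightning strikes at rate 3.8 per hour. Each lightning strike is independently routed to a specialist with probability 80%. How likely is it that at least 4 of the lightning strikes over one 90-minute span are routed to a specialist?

0.6677

Thinning: the lightning strikes that are routed to a specialist themselves form a Poisson process with rate 0.8 × 3.8 = 3.04 per hour.
Over the interval, μ = 3.04 × 1.5 = 4.56 (a 90-minute span = 1.5 hours).
P(N ≥ 4) = 1 − P(N ≤ 3) ≈ 0.6677.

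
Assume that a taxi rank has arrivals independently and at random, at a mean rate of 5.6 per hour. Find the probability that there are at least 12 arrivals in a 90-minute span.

0.1429

Over the interval, μ = 5.6 × 1.5 = 8.4 (a 90-minute span = 1.5 hours).
P(N ≥ 12) = 1 − P(N ≤ 11) = 1 − Σ_{j=0}^{11} e^(−μ) μ^j/j! ≈ 0.1429.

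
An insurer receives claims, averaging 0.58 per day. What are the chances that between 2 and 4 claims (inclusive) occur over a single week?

0.5298

Over the interval, μ = 0.58 × 7 = 4.06 (a week = 7 days).
P(2 ≤ N ≤ 4) = Σ_{j=2}^{4} e^(−4.06) · 4.06^j/j! ≈ 0.5298.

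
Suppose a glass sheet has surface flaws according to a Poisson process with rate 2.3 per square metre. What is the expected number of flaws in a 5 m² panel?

E[N] = λt = 2.3 × 5 = 11.5 (a 5 m² panel = 5 square metres).

11.5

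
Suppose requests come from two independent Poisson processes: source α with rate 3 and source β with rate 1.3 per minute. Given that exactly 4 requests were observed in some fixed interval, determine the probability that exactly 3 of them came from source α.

Given the total, each event is independently from source α with probability p = λ_α/(λ_α+λ_β) = 3/4.3 ≈ 0.6977.
So K ~ Binomial(4, 3/4.3): P(K = 3) = C(4,3) · (3/4.3)^3 · (1.3/4.3)^1 ≈ 0.4107.

0.4107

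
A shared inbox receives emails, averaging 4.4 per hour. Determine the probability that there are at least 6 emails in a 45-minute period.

0.1171

Over the interval, μ = 4.4 × 0.75 = 3.3 (a 45-minute period = 0.75 hours).
P(N ≥ 6) = 1 − P(N ≤ 5) = 1 − Σ_{j=0}^{5} e^(−μ) μ^j/j! ≈ 0.1171.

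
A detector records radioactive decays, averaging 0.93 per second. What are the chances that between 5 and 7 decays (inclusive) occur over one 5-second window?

0.3967

Over the interval, μ = 0.93 × 5 = 4.65 (a 5-second window = 5 seconds).
P(5 ≤ N ≤ 7) = Σ_{j=5}^{7} e^(−4.65) · 4.65^j/j! ≈ 0.3967.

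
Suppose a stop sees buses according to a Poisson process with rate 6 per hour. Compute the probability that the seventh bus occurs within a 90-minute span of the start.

Over the interval, μ = 6 × 1.5 = 9 (a 90-minute span = 1.5 hours).
The seventh arrival falls in the interval iff at least 7 events occur there: P(S_7 ≤ t) = P(N ≥ 7) = 1 − P(N ≤ 6) ≈ 0.7932.

0.7932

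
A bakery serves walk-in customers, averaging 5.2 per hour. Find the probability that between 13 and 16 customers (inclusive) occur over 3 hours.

Over the interval, μ = 5.2 × 3 = 15.6 (3 hours).
P(13 ≤ N ≤ 16) = Σ_{j=13}^{16} e^(−15.6) · 15.6^j/j! ≈ 0.3847.

0.3847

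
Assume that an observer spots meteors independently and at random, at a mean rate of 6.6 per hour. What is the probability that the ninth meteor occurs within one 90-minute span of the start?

0.6558

Over the interval, μ = 6.6 × 1.5 = 9.9 (a 90-minute span = 1.5 hours).
The ninth arrival falls in the interval iff at least 9 events occur there: P(S_9 ≤ t) = P(N ≥ 9) = 1 − P(N ≤ 8) ≈ 0.6558.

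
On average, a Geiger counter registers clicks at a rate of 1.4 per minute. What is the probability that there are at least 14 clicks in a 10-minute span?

0.5356

Over the interval, μ = 1.4 × 10 = 14 (a 10-minute span = 10 minutes).
P(N ≥ 14) = 1 − P(N ≤ 13) = 1 − Σ_{j=0}^{13} e^(−μ) μ^j/j! ≈ 0.5356.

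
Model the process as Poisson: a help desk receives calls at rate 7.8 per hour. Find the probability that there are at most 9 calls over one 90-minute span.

Over the interval, μ = 7.8 × 1.5 = 11.7 (a 90-minute span = 1.5 hours).
P(N ≤ 9) = Σ_{j=0}^{9} e^(−μ) μ^j/j! ≈ 0.2696.

0.2696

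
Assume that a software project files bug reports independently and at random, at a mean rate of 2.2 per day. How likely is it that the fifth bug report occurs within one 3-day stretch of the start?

0.7873

Over the interval, μ = 2.2 × 3 = 6.6 (a 3-day stretch = 3 days).
The fifth arrival falls in the interval iff at least 5 events occur there: P(S_5 ≤ t) = P(N ≥ 5) = 1 − P(N ≤ 4) ≈ 0.7873.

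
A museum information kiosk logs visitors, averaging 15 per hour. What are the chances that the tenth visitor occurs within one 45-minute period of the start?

Over the interval, μ = 15 × 0.75 = 11.25 (a 45-minute period = 0.75 hours).
The tenth arrival falls in the interval iff at least 10 events occur there: P(S_10 ≤ t) = P(N ≥ 10) = 1 − P(N ≤ 9) ≈ 0.6860.

0.6860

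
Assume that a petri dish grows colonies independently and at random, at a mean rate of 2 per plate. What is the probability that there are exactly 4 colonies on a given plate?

With mean μ = 2 per plate,
P(N = 4) = e^(−μ) μ^4/4! = e^(−2) · 2^4/24 ≈ 0.0902.

0.0902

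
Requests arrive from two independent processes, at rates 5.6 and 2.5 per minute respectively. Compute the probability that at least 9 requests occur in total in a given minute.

Independent Poisson processes superpose: combined rate λ = 5.6 + 2.5 = 8.1 per minute.
So μ = 8.1.
P(N ≥ 9) = 1 − P(N ≤ 8) ≈ 0.4214.

0.4214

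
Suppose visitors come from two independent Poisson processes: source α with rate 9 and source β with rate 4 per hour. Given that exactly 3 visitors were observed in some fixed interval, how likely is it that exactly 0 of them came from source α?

Given the total, each event is independently from source α with probability p = λ_α/(λ_α+λ_β) = 9/13 ≈ 0.6923.
So K ~ Binomial(3, 9/13): P(K = 0) = C(3,0) · (9/13)^0 · (4/13)^3 ≈ 0.0291.

0.0291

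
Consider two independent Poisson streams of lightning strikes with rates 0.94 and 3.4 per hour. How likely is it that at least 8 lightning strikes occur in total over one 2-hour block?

0.6373

Independent Poisson processes superpose: combined rate λ = 0.94 + 3.4 = 4.34 per hour.
Over the interval, μ = 4.34 × 2 = 8.68 (a 2-hour block = 2 hours).
P(N ≥ 8) = 1 − P(N ≤ 7) ≈ 0.6373.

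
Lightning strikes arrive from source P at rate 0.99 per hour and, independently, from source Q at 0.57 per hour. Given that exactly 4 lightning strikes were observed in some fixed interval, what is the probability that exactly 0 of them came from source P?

0.0178

Given the total, each event is independently from source P with probability p = λ_P/(λ_P+λ_Q) = 0.99/1.56 ≈ 0.6346.
So K ~ Binomial(4, 0.99/1.56): P(K = 0) = C(4,0) · (0.99/1.56)^0 · (0.57/1.56)^4 ≈ 0.0178.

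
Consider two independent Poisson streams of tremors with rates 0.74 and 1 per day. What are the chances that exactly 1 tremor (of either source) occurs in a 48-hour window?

0.1072

Independent Poisson processes superpose: combined rate λ = 0.74 + 1 = 1.74 per day.
Over the interval, μ = 1.74 × 2 = 3.48 (a 48-hour window = 2 days).
P(N = 1) = e^(−3.48) · 3.48^1/1! ≈ 0.1072.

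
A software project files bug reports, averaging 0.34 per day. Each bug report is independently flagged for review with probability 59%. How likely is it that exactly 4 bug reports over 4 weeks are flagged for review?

Thinning: the bug reports that are flagged for review themselves form a Poisson process with rate 0.59 × 0.34 = 0.2006 per day.
Over the interval, μ = 0.2006 × 28 = 5.6168 (4 weeks = 28 days).
P(N = 4) = e^(−5.6168) · 5.6168^4/4! ≈ 0.1508.

0.1508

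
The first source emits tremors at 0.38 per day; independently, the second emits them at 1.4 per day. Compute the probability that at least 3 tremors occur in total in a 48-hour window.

Independent Poisson processes superpose: combined rate λ = 0.38 + 1.4 = 1.78 per day.
Over the interval, μ = 1.78 × 2 = 3.56 (a 48-hour window = 2 days).
P(N ≥ 3) = 1 − P(N ≤ 2) ≈ 0.6901.

0.6901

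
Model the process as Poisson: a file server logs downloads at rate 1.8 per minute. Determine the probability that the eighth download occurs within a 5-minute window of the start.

Over the interval, μ = 1.8 × 5 = 9 (a 5-minute window = 5 minutes).
The eighth arrival falls in the interval iff at least 8 events occur there: P(S_8 ≤ t) = P(N ≥ 8) = 1 − P(N ≤ 7) ≈ 0.6761.

0.6761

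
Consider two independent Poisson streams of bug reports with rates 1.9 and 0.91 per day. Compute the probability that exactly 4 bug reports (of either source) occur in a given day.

0.1564

Independent Poisson processes superpose: combined rate λ = 1.9 + 0.91 = 2.81 per day.
So μ = 2.81.
P(N = 4) = e^(−2.81) · 2.81^4/4! ≈ 0.1564.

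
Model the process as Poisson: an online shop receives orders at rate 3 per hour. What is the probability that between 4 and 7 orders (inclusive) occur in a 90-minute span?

Over the interval, μ = 3 × 1.5 = 4.5 (a 90-minute span = 1.5 hours).
P(4 ≤ N ≤ 7) = Σ_{j=4}^{7} e^(−4.5) · 4.5^j/j! ≈ 0.5711.

0.5711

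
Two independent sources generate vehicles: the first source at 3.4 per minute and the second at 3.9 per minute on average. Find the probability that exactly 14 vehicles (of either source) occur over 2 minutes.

Independent Poisson processes superpose: combined rate λ = 3.4 + 3.9 = 7.3 per minute.
Over the interval, μ = 7.3 × 2 = 14.6 (2 minutes).
P(N = 14) = e^(−14.6) · 14.6^14/14! ≈ 0.1047.

0.1047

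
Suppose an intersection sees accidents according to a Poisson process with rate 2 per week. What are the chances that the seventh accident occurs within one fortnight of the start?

0.1107

Over the interval, μ = 2 × 2 = 4 (a fortnight = 2 weeks).
The seventh arrival falls in the interval iff at least 7 events occur there: P(S_7 ≤ t) = P(N ≥ 7) = 1 − P(N ≤ 6) ≈ 0.1107.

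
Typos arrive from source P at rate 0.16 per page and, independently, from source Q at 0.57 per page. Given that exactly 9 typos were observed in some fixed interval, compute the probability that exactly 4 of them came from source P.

Given the total, each event is independently from source P with probability p = λ_P/(λ_P+λ_Q) = 0.16/0.73 ≈ 0.2192.
So K ~ Binomial(9, 0.16/0.73): P(K = 4) = C(9,4) · (0.16/0.73)^4 · (0.57/0.73)^5 ≈ 0.0844.

0.0844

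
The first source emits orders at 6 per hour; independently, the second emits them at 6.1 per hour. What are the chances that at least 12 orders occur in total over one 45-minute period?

0.2043

Independent Poisson processes superpose: combined rate λ = 6 + 6.1 = 12.1 per hour.
Over the interval, μ = 12.1 × 0.75 = 9.075 (a 45-minute period = 0.75 hours).
P(N ≥ 12) = 1 − P(N ≤ 11) ≈ 0.2043.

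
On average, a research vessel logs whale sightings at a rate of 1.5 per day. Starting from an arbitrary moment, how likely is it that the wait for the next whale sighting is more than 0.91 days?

The wait for the next event is exponential with rate λ = 1.5 per day.
P(T > 0.91) = e^(−λt) = e^(−1.5 × 0.91) = e^(−1.365) ≈ 0.2554.

0.2554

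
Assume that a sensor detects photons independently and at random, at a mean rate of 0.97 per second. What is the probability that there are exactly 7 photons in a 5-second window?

0.0980

Over the interval, μ = 0.97 × 5 = 4.85 (a 5-second window = 5 seconds).
P(N = 7) = e^(−μ) μ^7/7! = e^(−4.85) · 4.85^7/5040 ≈ 0.0980.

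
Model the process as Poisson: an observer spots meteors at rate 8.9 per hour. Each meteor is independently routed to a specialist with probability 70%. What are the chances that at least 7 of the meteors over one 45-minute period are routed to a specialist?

0.1917

Thinning: the meteors that are routed to a specialist themselves form a Poisson process with rate 0.7 × 8.9 = 6.23 per hour.
Over the interval, μ = 6.23 × 0.75 = 4.6725 (a 45-minute period = 0.75 hours).
P(N ≥ 7) = 1 − P(N ≤ 6) ≈ 0.1917.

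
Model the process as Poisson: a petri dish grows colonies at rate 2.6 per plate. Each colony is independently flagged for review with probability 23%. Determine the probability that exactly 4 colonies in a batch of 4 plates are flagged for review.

Thinning: the colonies that are flagged for review themselves form a Poisson process with rate 0.23 × 2.6 = 0.598 per plate.
Over the interval, μ = 0.598 × 4 = 2.392 (a batch of 4 plates = 4 plates).
P(N = 4) = e^(−2.392) · 2.392^4/4! ≈ 0.1247.

0.1247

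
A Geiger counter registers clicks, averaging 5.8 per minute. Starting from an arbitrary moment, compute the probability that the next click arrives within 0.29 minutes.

Inter-arrival times are exponential with rate λ = 5.8 per minute.
P(T ≤ 0.29) = 1 − e^(−λt) = 1 − e^(−5.8 × 0.29) = 1 − e^(−1.682) ≈ 0.8140.

0.8140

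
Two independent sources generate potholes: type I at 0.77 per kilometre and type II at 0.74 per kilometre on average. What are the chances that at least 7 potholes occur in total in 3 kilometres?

Independent Poisson processes superpose: combined rate λ = 0.77 + 0.74 = 1.51 per kilometre.
Over the interval, μ = 1.51 × 3 = 4.53 (3 kilometres).
P(N ≥ 7) = 1 − P(N ≤ 6) ≈ 0.1728.

0.1728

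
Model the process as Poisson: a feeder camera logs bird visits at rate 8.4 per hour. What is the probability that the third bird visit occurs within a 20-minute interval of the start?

0.5305

Over the interval, μ = 8.4 × 1/3 = 2.8 (a 20-minute interval = 1/3 hours).
The third arrival falls in the interval iff at least 3 events occur there: P(S_3 ≤ t) = P(N ≥ 3) = 1 − P(N ≤ 2) ≈ 0.5305.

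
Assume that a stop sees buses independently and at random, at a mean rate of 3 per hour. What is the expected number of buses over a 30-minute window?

1.5

E[N] = λt = 3 × 0.5 = 1.5 (a 30-minute window = 0.5 hours).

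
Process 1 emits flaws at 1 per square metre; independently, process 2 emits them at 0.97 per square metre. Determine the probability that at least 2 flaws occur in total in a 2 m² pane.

Independent Poisson processes superpose: combined rate λ = 1 + 0.97 = 1.97 per square metre.
Over the interval, μ = 1.97 × 2 = 3.94 (a 2 m² pane = 2 square metres).
P(N ≥ 2) = 1 − P(N ≤ 1) ≈ 0.9039.

0.9039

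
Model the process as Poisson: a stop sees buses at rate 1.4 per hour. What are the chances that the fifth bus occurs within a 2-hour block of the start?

Over the interval, μ = 1.4 × 2 = 2.8 (a 2-hour block = 2 hours).
The fifth arrival falls in the interval iff at least 5 events occur there: P(S_5 ≤ t) = P(N ≥ 5) = 1 − P(N ≤ 4) ≈ 0.1523.

0.1523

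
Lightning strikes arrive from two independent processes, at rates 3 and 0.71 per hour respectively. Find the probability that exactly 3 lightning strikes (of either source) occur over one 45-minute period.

0.2222

Independent Poisson processes superpose: combined rate λ = 3 + 0.71 = 3.71 per hour.
Over the interval, μ = 3.71 × 0.75 = 2.7825 (a 45-minute period = 0.75 hours).
P(N = 3) = e^(−2.7825) · 2.7825^3/3! ≈ 0.2222.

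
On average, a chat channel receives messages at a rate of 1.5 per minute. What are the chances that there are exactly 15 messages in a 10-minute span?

0.1024

Over the interval, μ = 1.5 × 10 = 15 (a 10-minute span = 10 minutes).
P(N = 15) = e^(−μ) μ^15/15! = e^(−15) · 15^15/1307674368000 ≈ 0.1024.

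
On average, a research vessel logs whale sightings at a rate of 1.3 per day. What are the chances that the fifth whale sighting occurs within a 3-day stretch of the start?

Over the interval, μ = 1.3 × 3 = 3.9 (a 3-day stretch = 3 days).
The fifth arrival falls in the interval iff at least 5 events occur there: P(S_5 ≤ t) = P(N ≥ 5) = 1 − P(N ≤ 4) ≈ 0.3516.

0.3516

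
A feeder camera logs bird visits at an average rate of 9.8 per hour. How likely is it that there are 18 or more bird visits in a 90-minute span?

0.2263

Over the interval, μ = 9.8 × 1.5 = 14.7 (a 90-minute span = 1.5 hours).
P(N ≥ 18) = 1 − P(N ≤ 17) = 1 − Σ_{j=0}^{17} e^(−μ) μ^j/j! ≈ 0.2263.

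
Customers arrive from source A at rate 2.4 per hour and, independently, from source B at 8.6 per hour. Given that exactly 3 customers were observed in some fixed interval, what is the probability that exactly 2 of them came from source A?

0.1117

Given the total, each event is independently from source A with probability p = λ_A/(λ_A+λ_B) = 2.4/11 ≈ 0.2182.
So K ~ Binomial(3, 2.4/11): P(K = 2) = C(3,2) · (2.4/11)^2 · (8.6/11)^1 ≈ 0.1117.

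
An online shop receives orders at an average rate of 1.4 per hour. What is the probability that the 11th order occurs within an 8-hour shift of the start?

0.5638

Over the interval, μ = 1.4 × 8 = 11.2 (an 8-hour shift = 8 hours).
The 11th arrival falls in the interval iff at least 11 events occur there: P(S_11 ≤ t) = P(N ≥ 11) = 1 − P(N ≤ 10) ≈ 0.5638.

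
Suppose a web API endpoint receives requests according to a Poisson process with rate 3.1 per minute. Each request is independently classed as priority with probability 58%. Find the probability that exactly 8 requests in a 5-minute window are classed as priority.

Thinning: the requests that are classed as priority themselves form a Poisson process with rate 0.58 × 3.1 = 1.798 per minute.
Over the interval, μ = 1.798 × 5 = 8.99 (a 5-minute window = 5 minutes).
P(N = 8) = e^(−8.99) · 8.99^8/8! ≈ 0.1319.

0.1319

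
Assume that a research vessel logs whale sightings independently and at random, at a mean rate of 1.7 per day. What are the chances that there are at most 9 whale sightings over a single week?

0.2512

Over the interval, μ = 1.7 × 7 = 11.9 (a week = 7 days).
P(N ≤ 9) = Σ_{j=0}^{9} e^(−μ) μ^j/j! ≈ 0.2512.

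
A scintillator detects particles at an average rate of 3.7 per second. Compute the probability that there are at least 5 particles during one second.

0.3128

With mean μ = 3.7 per second,
P(N ≥ 5) = 1 − P(N ≤ 4) = 1 − Σ_{j=0}^{4} e^(−μ) μ^j/j! ≈ 0.3128.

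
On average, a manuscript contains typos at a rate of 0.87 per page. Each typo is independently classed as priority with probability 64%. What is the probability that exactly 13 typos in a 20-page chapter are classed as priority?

Thinning: the typos that are classed as priority themselves form a Poisson process with rate 0.64 × 0.87 = 0.5568 per page.
Over the interval, μ = 0.5568 × 20 = 11.136 (a 20-page chapter = 20 pages).
P(N = 13) = e^(−11.136) · 11.136^13/13! ≈ 0.0948.

0.0948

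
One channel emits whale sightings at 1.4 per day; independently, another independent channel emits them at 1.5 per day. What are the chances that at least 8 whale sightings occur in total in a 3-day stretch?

Independent Poisson processes superpose: combined rate λ = 1.4 + 1.5 = 2.9 per day.
Over the interval, μ = 2.9 × 3 = 8.7 (a 3-day stretch = 3 days).
P(N ≥ 8) = 1 − P(N ≤ 7) ≈ 0.6398.

0.6398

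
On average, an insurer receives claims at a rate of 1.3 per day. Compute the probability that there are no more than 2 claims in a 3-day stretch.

0.2531

Over the interval, μ = 1.3 × 3 = 3.9 (a 3-day stretch = 3 days).
P(N ≤ 2) = Σ_{j=0}^{2} e^(−μ) μ^j/j! ≈ 0.2531.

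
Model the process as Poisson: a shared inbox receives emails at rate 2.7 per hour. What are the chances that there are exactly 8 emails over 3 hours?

Over the interval, μ = 2.7 × 3 = 8.1 (3 hours).
P(N = 8) = e^(−μ) μ^8/8! = e^(−8.1) · 8.1^8/40320 ≈ 0.1395.

0.1395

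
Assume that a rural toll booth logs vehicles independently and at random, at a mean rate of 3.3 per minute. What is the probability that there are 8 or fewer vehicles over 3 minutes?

Over the interval, μ = 3.3 × 3 = 9.9 (3 minutes).
P(N ≤ 8) = Σ_{j=0}^{8} e^(−μ) μ^j/j! ≈ 0.3442.

0.3442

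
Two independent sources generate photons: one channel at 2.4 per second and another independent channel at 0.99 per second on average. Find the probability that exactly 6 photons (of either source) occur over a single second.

0.0711

Independent Poisson processes superpose: combined rate λ = 2.4 + 0.99 = 3.39 per second.
So μ = 3.39.
P(N = 6) = e^(−3.39) · 3.39^6/6! ≈ 0.0711.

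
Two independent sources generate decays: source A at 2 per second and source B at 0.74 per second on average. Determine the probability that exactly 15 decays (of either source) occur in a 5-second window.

Independent Poisson processes superpose: combined rate λ = 2 + 0.74 = 2.74 per second.
Over the interval, μ = 2.74 × 5 = 13.7 (a 5-second window = 5 seconds).
P(N = 15) = e^(−13.7) · 13.7^15/15! ≈ 0.0965.

0.0965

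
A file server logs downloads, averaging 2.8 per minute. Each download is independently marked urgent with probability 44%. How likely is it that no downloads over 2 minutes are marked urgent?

0.0851

Thinning: the downloads that are marked urgent themselves form a Poisson process with rate 0.44 × 2.8 = 1.232 per minute.
Over the interval, μ = 1.232 × 2 = 2.464 (2 minutes).
P(N = 0) = e^(−2.464) · 2.464^0/0! ≈ 0.0851.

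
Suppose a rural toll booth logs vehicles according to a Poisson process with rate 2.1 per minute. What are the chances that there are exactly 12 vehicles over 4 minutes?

0.0579

Over the interval, μ = 2.1 × 4 = 8.4 (4 minutes).
P(N = 12) = e^(−μ) μ^12/12! = e^(−8.4) · 8.4^12/479001600 ≈ 0.0579.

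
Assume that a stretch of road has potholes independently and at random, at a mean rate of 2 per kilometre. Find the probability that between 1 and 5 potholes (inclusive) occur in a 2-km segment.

0.7668

Over the interval, μ = 2 × 2 = 4 (a 2-km segment = 2 kilometres).
P(1 ≤ N ≤ 5) = Σ_{j=1}^{5} e^(−4) · 4^j/j! ≈ 0.7668.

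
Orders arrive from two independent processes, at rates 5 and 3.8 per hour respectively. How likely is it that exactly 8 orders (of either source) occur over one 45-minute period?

Independent Poisson processes superpose: combined rate λ = 5 + 3.8 = 8.8 per hour.
Over the interval, μ = 8.8 × 0.75 = 6.6 (a 45-minute period = 0.75 hours).
P(N = 8) = e^(−6.6) · 6.6^8/8! ≈ 0.1215.

0.1215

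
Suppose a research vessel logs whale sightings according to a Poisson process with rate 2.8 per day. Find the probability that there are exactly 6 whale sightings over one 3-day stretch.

Over the interval, μ = 2.8 × 3 = 8.4 (a 3-day stretch = 3 days).
P(N = 6) = e^(−μ) μ^6/6! = e^(−8.4) · 8.4^6/720 ≈ 0.1097.

0.1097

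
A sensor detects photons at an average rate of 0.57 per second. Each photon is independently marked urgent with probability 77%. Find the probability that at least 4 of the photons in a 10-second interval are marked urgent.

0.6386

Thinning: the photons that are marked urgent themselves form a Poisson process with rate 0.77 × 0.57 = 0.4389 per second.
Over the interval, μ = 0.4389 × 10 = 4.389 (a 10-second interval = 10 seconds).
P(N ≥ 4) = 1 − P(N ≤ 3) ≈ 0.6386.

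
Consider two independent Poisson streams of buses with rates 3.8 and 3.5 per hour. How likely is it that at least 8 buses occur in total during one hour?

Independent Poisson processes superpose: combined rate λ = 3.8 + 3.5 = 7.3 per hour.
So μ = 7.3.
P(N ≥ 8) = 1 − P(N ≤ 7) ≈ 0.4459.

0.4459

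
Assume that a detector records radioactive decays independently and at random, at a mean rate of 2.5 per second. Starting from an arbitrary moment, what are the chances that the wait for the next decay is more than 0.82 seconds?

0.1287

The wait for the next event is exponential with rate λ = 2.5 per second.
P(T > 0.82) = e^(−λt) = e^(−2.5 × 0.82) = e^(−2.05) ≈ 0.1287.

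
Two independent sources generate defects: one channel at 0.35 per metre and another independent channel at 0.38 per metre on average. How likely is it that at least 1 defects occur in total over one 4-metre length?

0.9461

Independent Poisson processes superpose: combined rate λ = 0.35 + 0.38 = 0.73 per metre.
Over the interval, μ = 0.73 × 4 = 2.92 (a 4-metre length = 4 metres).
P(N ≥ 1) = 1 − P(N ≤ 0) ≈ 0.9461.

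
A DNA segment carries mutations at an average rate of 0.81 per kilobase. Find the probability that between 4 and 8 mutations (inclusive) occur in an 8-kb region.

0.6807

Over the interval, μ = 0.81 × 8 = 6.48 (an 8-kb region = 8 kilobases).
P(4 ≤ N ≤ 8) = Σ_{j=4}^{8} e^(−6.48) · 6.48^j/j! ≈ 0.6807.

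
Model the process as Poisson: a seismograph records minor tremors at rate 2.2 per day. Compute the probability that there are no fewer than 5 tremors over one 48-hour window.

Over the interval, μ = 2.2 × 2 = 4.4 (a 48-hour window = 2 days).
P(N ≥ 5) = 1 − P(N ≤ 4) = 1 − Σ_{j=0}^{4} e^(−μ) μ^j/j! ≈ 0.4488.

0.4488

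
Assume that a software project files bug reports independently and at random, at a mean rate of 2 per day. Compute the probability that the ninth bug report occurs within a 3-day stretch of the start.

0.1528

Over the interval, μ = 2 × 3 = 6 (a 3-day stretch = 3 days).
The ninth arrival falls in the interval iff at least 9 events occur there: P(S_9 ≤ t) = P(N ≥ 9) = 1 − P(N ≤ 8) ≈ 0.1528.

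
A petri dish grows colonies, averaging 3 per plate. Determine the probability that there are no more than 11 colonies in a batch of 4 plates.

0.4616

Over the interval, μ = 3 × 4 = 12 (a batch of 4 plates = 4 plates).
P(N ≤ 11) = Σ_{j=0}^{11} e^(−μ) μ^j/j! ≈ 0.4616.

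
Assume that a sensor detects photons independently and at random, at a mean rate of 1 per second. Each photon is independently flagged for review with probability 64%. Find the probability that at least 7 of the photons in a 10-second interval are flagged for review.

Thinning: the photons that are flagged for review themselves form a Poisson process with rate 0.64 × 1 = 0.64 per second.
Over the interval, μ = 0.64 × 10 = 6.4 (a 10-second interval = 10 seconds).
P(N ≥ 7) = 1 − P(N ≤ 6) ≈ 0.4577.

0.4577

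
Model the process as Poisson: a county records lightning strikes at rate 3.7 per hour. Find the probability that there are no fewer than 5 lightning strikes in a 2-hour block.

Over the interval, μ = 3.7 × 2 = 7.4 (a 2-hour block = 2 hours).
P(N ≥ 5) = 1 − P(N ≤ 4) = 1 − Σ_{j=0}^{4} e^(−μ) μ^j/j! ≈ 0.8605.

0.8605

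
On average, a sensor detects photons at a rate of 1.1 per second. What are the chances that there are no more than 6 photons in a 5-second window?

0.6860

Over the interval, μ = 1.1 × 5 = 5.5 (a 5-second window = 5 seconds).
P(N ≤ 6) = Σ_{j=0}^{6} e^(−μ) μ^j/j! ≈ 0.6860.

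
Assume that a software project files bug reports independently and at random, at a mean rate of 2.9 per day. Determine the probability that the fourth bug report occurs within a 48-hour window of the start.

0.8300

Over the interval, μ = 2.9 × 2 = 5.8 (a 48-hour window = 2 days).
The fourth arrival falls in the interval iff at least 4 events occur there: P(S_4 ≤ t) = P(N ≥ 4) = 1 − P(N ≤ 3) ≈ 0.8300.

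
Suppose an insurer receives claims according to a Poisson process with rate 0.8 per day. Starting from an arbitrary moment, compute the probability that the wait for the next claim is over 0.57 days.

0.6338

The wait for the next event is exponential with rate λ = 0.8 per day.
P(T > 0.57) = e^(−λt) = e^(−0.8 × 0.57) = e^(−0.456) ≈ 0.6338.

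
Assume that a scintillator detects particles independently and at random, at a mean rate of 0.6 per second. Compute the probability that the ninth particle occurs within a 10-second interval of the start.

Over the interval, μ = 0.6 × 10 = 6 (a 10-second interval = 10 seconds).
The ninth arrival falls in the interval iff at least 9 events occur there: P(S_9 ≤ t) = P(N ≥ 9) = 1 − P(N ≤ 8) ≈ 0.1528.

0.1528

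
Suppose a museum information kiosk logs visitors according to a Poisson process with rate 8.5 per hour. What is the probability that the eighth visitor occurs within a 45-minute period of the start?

Over the interval, μ = 8.5 × 0.75 = 6.375 (a 45-minute period = 0.75 hours).
The eighth arrival falls in the interval iff at least 8 events occur there: P(S_8 ≤ t) = P(N ≥ 8) = 1 − P(N ≤ 7) ≈ 0.3091.

0.3091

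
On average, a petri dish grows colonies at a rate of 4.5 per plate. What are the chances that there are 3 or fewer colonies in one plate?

0.3423

With mean μ = 4.5 per plate,
P(N ≤ 3) = Σ_{j=0}^{3} e^(−μ) μ^j/j! ≈ 0.3423.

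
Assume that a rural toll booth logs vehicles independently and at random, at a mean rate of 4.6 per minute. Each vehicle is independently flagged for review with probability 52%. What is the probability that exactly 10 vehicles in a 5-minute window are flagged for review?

Thinning: the vehicles that are flagged for review themselves form a Poisson process with rate 0.52 × 4.6 = 2.392 per minute.
Over the interval, μ = 2.392 × 5 = 11.96 (a 5-minute window = 5 minutes).
P(N = 10) = e^(−11.96) · 11.96^10/10! ≈ 0.1055.

0.1055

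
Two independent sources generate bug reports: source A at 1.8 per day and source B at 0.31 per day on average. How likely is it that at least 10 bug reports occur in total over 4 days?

Independent Poisson processes superpose: combined rate λ = 1.8 + 0.31 = 2.11 per day.
Over the interval, μ = 2.11 × 4 = 8.44 (4 days).
P(N ≥ 10) = 1 − P(N ≤ 9) ≈ 0.3392.

0.3392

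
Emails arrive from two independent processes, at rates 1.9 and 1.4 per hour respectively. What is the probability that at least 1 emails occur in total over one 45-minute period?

0.9158

Independent Poisson processes superpose: combined rate λ = 1.9 + 1.4 = 3.3 per hour.
Over the interval, μ = 3.3 × 0.75 = 2.475 (a 45-minute period = 0.75 hours).
P(N ≥ 1) = 1 − P(N ≤ 0) ≈ 0.9158.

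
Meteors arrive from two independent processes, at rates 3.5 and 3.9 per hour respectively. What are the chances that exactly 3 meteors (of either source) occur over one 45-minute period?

0.1108

Independent Poisson processes superpose: combined rate λ = 3.5 + 3.9 = 7.4 per hour.
Over the interval, μ = 7.4 × 0.75 = 5.55 (a 45-minute period = 0.75 hours).
P(N = 3) = e^(−5.55) · 5.55^3/3! ≈ 0.1108.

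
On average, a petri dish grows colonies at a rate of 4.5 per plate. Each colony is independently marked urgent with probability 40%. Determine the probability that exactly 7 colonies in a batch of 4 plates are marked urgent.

Thinning: the colonies that are marked urgent themselves form a Poisson process with rate 0.4 × 4.5 = 1.8 per plate.
Over the interval, μ = 1.8 × 4 = 7.2 (a batch of 4 plates = 4 plates).
P(N = 7) = e^(−7.2) · 7.2^7/7! ≈ 0.1486.

0.1486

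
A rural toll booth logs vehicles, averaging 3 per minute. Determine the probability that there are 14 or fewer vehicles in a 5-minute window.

Over the interval, μ = 3 × 5 = 15 (a 5-minute window = 5 minutes).
P(N ≤ 14) = Σ_{j=0}^{14} e^(−μ) μ^j/j! ≈ 0.4657.

0.4657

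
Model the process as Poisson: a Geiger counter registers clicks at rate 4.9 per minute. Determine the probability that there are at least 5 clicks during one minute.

With mean μ = 4.9 per minute,
P(N ≥ 5) = 1 − P(N ≤ 4) = 1 − Σ_{j=0}^{4} e^(−μ) μ^j/j! ≈ 0.5418.

0.5418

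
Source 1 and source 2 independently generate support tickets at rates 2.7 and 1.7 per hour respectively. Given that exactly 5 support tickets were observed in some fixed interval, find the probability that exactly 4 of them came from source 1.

Given the total, each event is independently from source 1 with probability p = λ_1/(λ_1+λ_2) = 2.7/4.4 ≈ 0.6136.
So K ~ Binomial(5, 2.7/4.4): P(K = 4) = C(5,4) · (2.7/4.4)^4 · (1.7/4.4)^1 ≈ 0.2739.

0.2739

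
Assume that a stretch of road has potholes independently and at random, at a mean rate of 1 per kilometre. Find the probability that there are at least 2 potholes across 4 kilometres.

Over the interval, μ = 1 × 4 = 4 (4 kilometres).
P(N ≥ 2) = 1 − P(N ≤ 1) = 1 − Σ_{j=0}^{1} e^(−μ) μ^j/j! ≈ 0.9084.

0.9084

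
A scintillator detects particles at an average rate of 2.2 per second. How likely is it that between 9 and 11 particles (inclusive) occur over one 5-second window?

0.3473

Over the interval, μ = 2.2 × 5 = 11 (a 5-second window = 5 seconds).
P(9 ≤ N ≤ 11) = Σ_{j=9}^{11} e^(−11) · 11^j/j! ≈ 0.3473.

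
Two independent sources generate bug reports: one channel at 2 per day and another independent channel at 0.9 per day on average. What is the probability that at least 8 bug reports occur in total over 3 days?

Independent Poisson processes superpose: combined rate λ = 2 + 0.9 = 2.9 per day.
Over the interval, μ = 2.9 × 3 = 8.7 (3 days).
P(N ≥ 8) = 1 − P(N ≤ 7) ≈ 0.6398.

0.6398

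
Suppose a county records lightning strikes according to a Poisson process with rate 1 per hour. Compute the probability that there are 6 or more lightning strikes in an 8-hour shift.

Over the interval, μ = 1 × 8 = 8 (an 8-hour shift = 8 hours).
P(N ≥ 6) = 1 − P(N ≤ 5) = 1 − Σ_{j=0}^{5} e^(−μ) μ^j/j! ≈ 0.8088.

0.8088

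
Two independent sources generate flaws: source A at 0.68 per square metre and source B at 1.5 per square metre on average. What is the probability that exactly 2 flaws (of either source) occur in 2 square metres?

0.1215

Independent Poisson processes superpose: combined rate λ = 0.68 + 1.5 = 2.18 per square metre.
Over the interval, μ = 2.18 × 2 = 4.36 (2 square metres).
P(N = 2) = e^(−4.36) · 4.36^2/2! ≈ 0.1215.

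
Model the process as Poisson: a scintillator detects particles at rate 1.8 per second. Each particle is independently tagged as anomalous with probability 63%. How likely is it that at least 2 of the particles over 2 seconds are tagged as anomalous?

Thinning: the particles that are tagged as anomalous themselves form a Poisson process with rate 0.63 × 1.8 = 1.134 per second.
Over the interval, μ = 1.134 × 2 = 2.268 (2 seconds).
P(N ≥ 2) = 1 − P(N ≤ 1) ≈ 0.6617.

0.6617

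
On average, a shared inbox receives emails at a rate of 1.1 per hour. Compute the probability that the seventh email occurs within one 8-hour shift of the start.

Over the interval, μ = 1.1 × 8 = 8.8 (an 8-hour shift = 8 hours).
The seventh arrival falls in the interval iff at least 7 events occur there: P(S_7 ≤ t) = P(N ≥ 7) = 1 − P(N ≤ 6) ≈ 0.7744.

0.7744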